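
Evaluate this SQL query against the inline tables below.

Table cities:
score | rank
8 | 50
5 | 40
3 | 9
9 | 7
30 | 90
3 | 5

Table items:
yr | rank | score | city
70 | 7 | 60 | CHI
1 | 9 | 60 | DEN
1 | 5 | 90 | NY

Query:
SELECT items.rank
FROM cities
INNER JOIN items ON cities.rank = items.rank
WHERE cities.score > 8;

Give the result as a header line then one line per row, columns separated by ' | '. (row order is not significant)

After JOIN items (3 rows):
cities.score | cities.rank | items.yr | items.rank | items.score | items.city
3 | 9 | 1 | 9 | 60 | DEN
9 | 7 | 70 | 7 | 60 | CHI
3 | 5 | 1 | 5 | 90 | NY
After WHERE (1 rows):
cities.score | cities.rank | items.yr | items.rank | items.score | items.city
9 | 7 | 70 | 7 | 60 | CHI
After SELECT (1 rows):
items.rank
7

== RESULT ==
items.rank
7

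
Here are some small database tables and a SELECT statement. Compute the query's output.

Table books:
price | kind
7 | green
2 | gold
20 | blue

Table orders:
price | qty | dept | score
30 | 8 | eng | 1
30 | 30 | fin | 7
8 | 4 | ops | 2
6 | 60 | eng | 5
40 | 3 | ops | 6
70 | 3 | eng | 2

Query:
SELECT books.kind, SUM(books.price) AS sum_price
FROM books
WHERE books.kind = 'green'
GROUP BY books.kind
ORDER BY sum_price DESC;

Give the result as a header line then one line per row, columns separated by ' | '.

== RESULT ==
books.kind | sum_price
green | 7

Derivation:
After WHERE (1 rows):
books.price | books.kind
7 | green
After GROUP BY (1 rows):
books.kind | sum_price
green | 7
After ORDER BY (1 rows):
books.kind | sum_price
green | 7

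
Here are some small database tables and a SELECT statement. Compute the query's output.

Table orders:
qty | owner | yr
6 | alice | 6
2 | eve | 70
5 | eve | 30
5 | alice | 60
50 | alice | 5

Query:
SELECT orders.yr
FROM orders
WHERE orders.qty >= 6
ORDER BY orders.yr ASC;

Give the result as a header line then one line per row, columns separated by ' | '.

== RESULT ==
orders.yr
5
6

Derivation:
After WHERE (2 rows):
orders.qty | orders.owner | orders.yr
6 | alice | 6
50 | alice | 5
After SELECT (2 rows):
orders.yr
6
5
After ORDER BY (2 rows):
orders.yr
5
6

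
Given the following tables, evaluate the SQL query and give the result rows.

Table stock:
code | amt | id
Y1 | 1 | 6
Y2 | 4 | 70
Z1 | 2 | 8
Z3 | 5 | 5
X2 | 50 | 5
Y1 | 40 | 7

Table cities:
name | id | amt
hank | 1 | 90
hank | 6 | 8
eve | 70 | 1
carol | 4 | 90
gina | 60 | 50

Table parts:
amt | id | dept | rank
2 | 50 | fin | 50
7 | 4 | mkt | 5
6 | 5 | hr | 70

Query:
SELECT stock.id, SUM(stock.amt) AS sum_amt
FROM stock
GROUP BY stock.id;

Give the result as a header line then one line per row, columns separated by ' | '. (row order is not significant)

After GROUP BY (5 rows):
stock.id | sum_amt
6 | 1
70 | 4
8 | 2
5 | 55
7 | 40

== RESULT ==
stock.id | sum_amt
6 | 1
70 | 4
8 | 2
5 | 55
7 | 40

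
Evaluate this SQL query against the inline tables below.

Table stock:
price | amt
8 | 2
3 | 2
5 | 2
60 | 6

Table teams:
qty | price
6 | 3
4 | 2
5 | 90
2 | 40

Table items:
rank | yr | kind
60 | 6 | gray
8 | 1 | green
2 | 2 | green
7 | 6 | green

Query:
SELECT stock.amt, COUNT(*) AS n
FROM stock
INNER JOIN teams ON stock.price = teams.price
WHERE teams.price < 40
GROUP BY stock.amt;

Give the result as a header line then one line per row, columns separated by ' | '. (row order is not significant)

== RESULT ==
stock.amt | n
2 | 1

Derivation:
After JOIN teams (1 rows):
stock.price | stock.amt | teams.qty | teams.price
3 | 2 | 6 | 3
After WHERE (1 rows):
stock.price | stock.amt | teams.qty | teams.price
3 | 2 | 6 | 3
After GROUP BY (1 rows):
stock.amt | n
2 | 1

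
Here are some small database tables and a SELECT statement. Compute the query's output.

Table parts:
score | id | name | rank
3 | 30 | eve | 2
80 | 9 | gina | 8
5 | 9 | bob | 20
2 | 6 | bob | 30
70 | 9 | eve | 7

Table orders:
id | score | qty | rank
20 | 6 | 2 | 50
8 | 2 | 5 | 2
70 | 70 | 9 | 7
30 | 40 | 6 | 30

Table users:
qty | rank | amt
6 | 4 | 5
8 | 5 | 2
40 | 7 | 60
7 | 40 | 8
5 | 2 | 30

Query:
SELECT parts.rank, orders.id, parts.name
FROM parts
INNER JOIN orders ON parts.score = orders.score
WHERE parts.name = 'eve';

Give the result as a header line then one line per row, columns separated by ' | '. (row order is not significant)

== RESULT ==
parts.rank | orders.id | parts.name
7 | 70 | eve

Derivation:
After JOIN orders (2 rows):
parts.score | parts.id | parts.name | parts.rank | orders.id | orders.score | orders.qty | orders.rank
2 | 6 | bob | 30 | 8 | 2 | 5 | 2
70 | 9 | eve | 7 | 70 | 70 | 9 | 7
After WHERE (1 rows):
parts.score | parts.id | parts.name | parts.rank | orders.id | orders.score | orders.qty | orders.rank
70 | 9 | eve | 7 | 70 | 70 | 9 | 7
After SELECT (1 rows):
parts.rank | orders.id | parts.name
7 | 70 | eve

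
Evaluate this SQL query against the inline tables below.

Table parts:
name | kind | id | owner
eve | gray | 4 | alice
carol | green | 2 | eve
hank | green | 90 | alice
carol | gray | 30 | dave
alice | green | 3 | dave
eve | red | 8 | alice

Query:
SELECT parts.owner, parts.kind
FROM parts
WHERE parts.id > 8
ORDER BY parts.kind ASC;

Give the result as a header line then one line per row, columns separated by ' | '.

== RESULT ==
parts.owner | parts.kind
dave | gray
alice | green

Derivation:
After WHERE (2 rows):
parts.name | parts.kind | parts.id | parts.owner
hank | green | 90 | alice
carol | gray | 30 | dave
After SELECT (2 rows):
parts.owner | parts.kind
alice | green
dave | gray
After ORDER BY (2 rows):
parts.owner | parts.kind
dave | gray
alice | green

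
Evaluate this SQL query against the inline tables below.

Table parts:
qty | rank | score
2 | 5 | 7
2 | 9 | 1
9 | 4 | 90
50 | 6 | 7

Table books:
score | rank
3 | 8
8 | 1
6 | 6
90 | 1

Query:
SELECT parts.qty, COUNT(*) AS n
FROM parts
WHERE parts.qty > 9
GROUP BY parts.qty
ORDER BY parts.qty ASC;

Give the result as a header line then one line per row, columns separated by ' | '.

== RESULT ==
parts.qty | n
50 | 1

Derivation:
After WHERE (1 rows):
parts.qty | parts.rank | parts.score
50 | 6 | 7
After GROUP BY (1 rows):
parts.qty | n
50 | 1
After ORDER BY (1 rows):
parts.qty | n
50 | 1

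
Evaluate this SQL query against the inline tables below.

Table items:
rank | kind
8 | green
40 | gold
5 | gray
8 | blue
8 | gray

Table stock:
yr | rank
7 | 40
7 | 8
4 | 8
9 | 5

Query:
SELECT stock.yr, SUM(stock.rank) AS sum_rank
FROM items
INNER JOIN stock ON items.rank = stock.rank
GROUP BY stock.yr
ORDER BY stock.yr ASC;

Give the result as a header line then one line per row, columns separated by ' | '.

== RESULT ==
stock.yr | sum_rank
4 | 24
7 | 64
9 | 5

Derivation:
After JOIN stock (8 rows):
items.rank | items.kind | stock.yr | stock.rank
8 | green | 7 | 8
8 | green | 4 | 8
40 | gold | 7 | 40
5 | gray | 9 | 5
8 | blue | 7 | 8
8 | blue | 4 | 8
8 | gray | 7 | 8
8 | gray | 4 | 8
After GROUP BY (3 rows):
stock.yr | sum_rank
7 | 64
4 | 24
9 | 5
After ORDER BY (3 rows):
stock.yr | sum_rank
4 | 24
7 | 64
9 | 5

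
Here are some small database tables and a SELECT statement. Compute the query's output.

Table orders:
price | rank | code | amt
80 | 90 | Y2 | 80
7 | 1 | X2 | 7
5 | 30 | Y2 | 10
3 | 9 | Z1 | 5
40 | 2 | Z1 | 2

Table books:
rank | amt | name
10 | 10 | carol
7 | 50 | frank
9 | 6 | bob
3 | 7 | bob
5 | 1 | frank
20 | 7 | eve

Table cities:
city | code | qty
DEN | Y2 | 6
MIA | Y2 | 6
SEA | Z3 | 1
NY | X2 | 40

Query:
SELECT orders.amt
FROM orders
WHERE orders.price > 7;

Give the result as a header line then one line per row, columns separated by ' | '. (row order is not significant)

After WHERE (2 rows):
orders.price | orders.rank | orders.code | orders.amt
80 | 90 | Y2 | 80
40 | 2 | Z1 | 2
After SELECT (2 rows):
orders.amt
80
2

== RESULT ==
orders.amt
80
2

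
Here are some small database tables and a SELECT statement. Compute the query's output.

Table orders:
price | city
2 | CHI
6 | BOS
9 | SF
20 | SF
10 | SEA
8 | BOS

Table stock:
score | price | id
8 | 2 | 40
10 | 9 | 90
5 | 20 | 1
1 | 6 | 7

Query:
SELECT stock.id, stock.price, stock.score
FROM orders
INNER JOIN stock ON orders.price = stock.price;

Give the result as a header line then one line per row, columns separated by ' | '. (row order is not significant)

== RESULT ==
stock.id | stock.price | stock.score
40 | 2 | 8
7 | 6 | 1
90 | 9 | 10
1 | 20 | 5

Derivation:
After JOIN stock (4 rows):
orders.price | orders.city | stock.score | stock.price | stock.id
2 | CHI | 8 | 2 | 40
6 | BOS | 1 | 6 | 7
9 | SF | 10 | 9 | 90
20 | SF | 5 | 20 | 1
After SELECT (4 rows):
stock.id | stock.price | stock.score
40 | 2 | 8
7 | 6 | 1
90 | 9 | 10
1 | 20 | 5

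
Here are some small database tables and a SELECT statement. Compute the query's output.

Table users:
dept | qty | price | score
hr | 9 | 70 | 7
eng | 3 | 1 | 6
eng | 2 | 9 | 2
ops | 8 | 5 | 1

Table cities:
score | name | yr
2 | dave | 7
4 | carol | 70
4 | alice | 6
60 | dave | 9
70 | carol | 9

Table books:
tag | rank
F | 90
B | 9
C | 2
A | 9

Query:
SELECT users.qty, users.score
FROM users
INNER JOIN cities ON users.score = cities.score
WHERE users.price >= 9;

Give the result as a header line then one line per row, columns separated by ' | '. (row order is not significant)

After JOIN cities (1 rows):
users.dept | users.qty | users.price | users.score | cities.score | cities.name | cities.yr
eng | 2 | 9 | 2 | 2 | dave | 7
After WHERE (1 rows):
users.dept | users.qty | users.price | users.score | cities.score | cities.name | cities.yr
eng | 2 | 9 | 2 | 2 | dave | 7
After SELECT (1 rows):
users.qty | users.score
2 | 2

== RESULT ==
users.qty | users.score
2 | 2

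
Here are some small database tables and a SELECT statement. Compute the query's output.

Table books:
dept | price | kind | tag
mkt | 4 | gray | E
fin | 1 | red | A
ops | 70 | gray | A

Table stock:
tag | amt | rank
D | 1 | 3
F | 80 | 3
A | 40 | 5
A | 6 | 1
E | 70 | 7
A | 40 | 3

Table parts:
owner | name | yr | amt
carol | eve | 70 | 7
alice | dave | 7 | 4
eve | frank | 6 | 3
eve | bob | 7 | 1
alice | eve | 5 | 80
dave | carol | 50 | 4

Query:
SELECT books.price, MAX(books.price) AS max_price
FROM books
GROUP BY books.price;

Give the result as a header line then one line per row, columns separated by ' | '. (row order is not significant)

== RESULT ==
books.price | max_price
4 | 4
1 | 1
70 | 70

Derivation:
After GROUP BY (3 rows):
books.price | max_price
4 | 4
1 | 1
70 | 70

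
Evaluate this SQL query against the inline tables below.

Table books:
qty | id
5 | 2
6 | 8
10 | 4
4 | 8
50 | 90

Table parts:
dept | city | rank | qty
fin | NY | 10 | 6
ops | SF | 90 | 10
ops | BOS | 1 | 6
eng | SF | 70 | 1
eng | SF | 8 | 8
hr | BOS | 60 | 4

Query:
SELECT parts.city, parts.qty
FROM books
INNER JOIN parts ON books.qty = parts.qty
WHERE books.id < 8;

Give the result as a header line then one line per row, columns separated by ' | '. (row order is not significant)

== RESULT ==
parts.city | parts.qty
SF | 10

Derivation:
After JOIN parts (4 rows):
books.qty | books.id | parts.dept | parts.city | parts.rank | parts.qty
6 | 8 | fin | NY | 10 | 6
6 | 8 | ops | BOS | 1 | 6
10 | 4 | ops | SF | 90 | 10
4 | 8 | hr | BOS | 60 | 4
After WHERE (1 rows):
books.qty | books.id | parts.dept | parts.city | parts.rank | parts.qty
10 | 4 | ops | SF | 90 | 10
After SELECT (1 rows):
parts.city | parts.qty
SF | 10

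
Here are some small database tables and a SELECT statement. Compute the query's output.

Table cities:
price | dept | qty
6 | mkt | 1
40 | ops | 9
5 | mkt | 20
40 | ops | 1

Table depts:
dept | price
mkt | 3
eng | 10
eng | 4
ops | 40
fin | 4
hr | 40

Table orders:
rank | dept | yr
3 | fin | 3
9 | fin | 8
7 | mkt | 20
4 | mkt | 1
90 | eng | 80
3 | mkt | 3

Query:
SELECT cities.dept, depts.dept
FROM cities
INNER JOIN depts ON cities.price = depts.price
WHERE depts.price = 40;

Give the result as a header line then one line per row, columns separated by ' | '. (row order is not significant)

After JOIN depts (4 rows):
cities.price | cities.dept | cities.qty | depts.dept | depts.price
40 | ops | 9 | ops | 40
40 | ops | 9 | hr | 40
40 | ops | 1 | ops | 40
40 | ops | 1 | hr | 40
After WHERE (4 rows):
cities.price | cities.dept | cities.qty | depts.dept | depts.price
40 | ops | 9 | ops | 40
40 | ops | 9 | hr | 40
40 | ops | 1 | ops | 40
40 | ops | 1 | hr | 40
After SELECT (4 rows):
cities.dept | depts.dept
ops | ops
ops | hr
ops | ops
ops | hr

== RESULT ==
cities.dept | depts.dept
ops | ops
ops | hr
ops | ops
ops | hr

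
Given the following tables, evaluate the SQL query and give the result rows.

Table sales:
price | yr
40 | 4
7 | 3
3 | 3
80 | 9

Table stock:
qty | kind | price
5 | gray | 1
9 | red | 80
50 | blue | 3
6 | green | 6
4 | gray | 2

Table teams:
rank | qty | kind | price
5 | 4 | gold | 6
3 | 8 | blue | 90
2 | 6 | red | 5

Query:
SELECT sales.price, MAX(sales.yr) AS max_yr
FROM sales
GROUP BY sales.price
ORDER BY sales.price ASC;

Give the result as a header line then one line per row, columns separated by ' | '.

After GROUP BY (4 rows):
sales.price | max_yr
40 | 4
7 | 3
3 | 3
80 | 9
After ORDER BY (4 rows):
sales.price | max_yr
3 | 3
7 | 3
40 | 4
80 | 9

== RESULT ==
sales.price | max_yr
3 | 3
7 | 3
40 | 4
80 | 9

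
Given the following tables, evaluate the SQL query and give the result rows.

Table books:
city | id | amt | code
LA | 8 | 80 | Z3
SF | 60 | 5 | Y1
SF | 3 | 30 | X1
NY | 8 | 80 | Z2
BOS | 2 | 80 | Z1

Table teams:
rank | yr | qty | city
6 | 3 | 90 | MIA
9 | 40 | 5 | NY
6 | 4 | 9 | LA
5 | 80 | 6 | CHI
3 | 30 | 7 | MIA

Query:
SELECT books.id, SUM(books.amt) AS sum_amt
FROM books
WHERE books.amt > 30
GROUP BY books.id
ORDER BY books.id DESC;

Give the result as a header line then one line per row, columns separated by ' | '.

== RESULT ==
books.id | sum_amt
8 | 160
2 | 80

Derivation:
After WHERE (3 rows):
books.city | books.id | books.amt | books.code
LA | 8 | 80 | Z3
NY | 8 | 80 | Z2
BOS | 2 | 80 | Z1
After GROUP BY (2 rows):
books.id | sum_amt
8 | 160
2 | 80
After ORDER BY (2 rows):
books.id | sum_amt
8 | 160
2 | 80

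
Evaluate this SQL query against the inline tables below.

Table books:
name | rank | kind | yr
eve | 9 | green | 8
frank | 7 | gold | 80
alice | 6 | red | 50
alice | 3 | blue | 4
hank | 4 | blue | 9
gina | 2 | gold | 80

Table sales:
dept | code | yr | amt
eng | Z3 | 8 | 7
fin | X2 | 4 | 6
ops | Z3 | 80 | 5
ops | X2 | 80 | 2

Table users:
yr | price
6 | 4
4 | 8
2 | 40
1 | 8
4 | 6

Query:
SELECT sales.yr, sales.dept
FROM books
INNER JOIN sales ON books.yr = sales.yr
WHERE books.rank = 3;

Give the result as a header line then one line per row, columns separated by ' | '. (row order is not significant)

After JOIN sales (6 rows):
books.name | books.rank | books.kind | books.yr | sales.dept | sales.code | sales.yr | sales.amt
eve | 9 | green | 8 | eng | Z3 | 8 | 7
frank | 7 | gold | 80 | ops | Z3 | 80 | 5
frank | 7 | gold | 80 | ops | X2 | 80 | 2
alice | 3 | blue | 4 | fin | X2 | 4 | 6
gina | 2 | gold | 80 | ops | Z3 | 80 | 5
gina | 2 | gold | 80 | ops | X2 | 80 | 2
After WHERE (1 rows):
books.name | books.rank | books.kind | books.yr | sales.dept | sales.code | sales.yr | sales.amt
alice | 3 | blue | 4 | fin | X2 | 4 | 6
After SELECT (1 rows):
sales.yr | sales.dept
4 | fin

== RESULT ==
sales.yr | sales.dept
4 | fin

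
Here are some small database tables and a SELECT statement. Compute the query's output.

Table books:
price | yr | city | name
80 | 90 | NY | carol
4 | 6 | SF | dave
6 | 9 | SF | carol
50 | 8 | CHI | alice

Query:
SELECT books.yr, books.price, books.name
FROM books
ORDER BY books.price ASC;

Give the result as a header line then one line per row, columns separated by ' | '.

== RESULT ==
books.yr | books.price | books.name
6 | 4 | dave
9 | 6 | carol
8 | 50 | alice
90 | 80 | carol

Derivation:
After SELECT (4 rows):
books.yr | books.price | books.name
90 | 80 | carol
6 | 4 | dave
9 | 6 | carol
8 | 50 | alice
After ORDER BY (4 rows):
books.yr | books.price | books.name
6 | 4 | dave
9 | 6 | carol
8 | 50 | alice
90 | 80 | carol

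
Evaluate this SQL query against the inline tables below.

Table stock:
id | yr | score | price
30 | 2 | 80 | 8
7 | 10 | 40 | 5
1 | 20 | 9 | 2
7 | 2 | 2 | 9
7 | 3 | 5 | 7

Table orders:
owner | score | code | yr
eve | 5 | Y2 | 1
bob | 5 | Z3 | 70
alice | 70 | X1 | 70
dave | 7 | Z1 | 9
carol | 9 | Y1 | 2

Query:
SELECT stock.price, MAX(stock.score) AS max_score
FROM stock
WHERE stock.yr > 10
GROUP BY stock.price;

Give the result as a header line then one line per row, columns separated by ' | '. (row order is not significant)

After WHERE (1 rows):
stock.id | stock.yr | stock.score | stock.price
1 | 20 | 9 | 2
After GROUP BY (1 rows):
stock.price | max_score
2 | 9

== RESULT ==
stock.price | max_score
2 | 9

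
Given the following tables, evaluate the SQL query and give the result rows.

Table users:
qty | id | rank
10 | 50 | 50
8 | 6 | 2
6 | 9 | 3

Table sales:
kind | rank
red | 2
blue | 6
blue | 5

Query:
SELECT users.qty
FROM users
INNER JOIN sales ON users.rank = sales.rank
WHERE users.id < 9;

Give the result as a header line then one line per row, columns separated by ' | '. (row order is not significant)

== RESULT ==
users.qty
8

Derivation:
After JOIN sales (1 rows):
users.qty | users.id | users.rank | sales.kind | sales.rank
8 | 6 | 2 | red | 2
After WHERE (1 rows):
users.qty | users.id | users.rank | sales.kind | sales.rank
8 | 6 | 2 | red | 2
After SELECT (1 rows):
users.qty
8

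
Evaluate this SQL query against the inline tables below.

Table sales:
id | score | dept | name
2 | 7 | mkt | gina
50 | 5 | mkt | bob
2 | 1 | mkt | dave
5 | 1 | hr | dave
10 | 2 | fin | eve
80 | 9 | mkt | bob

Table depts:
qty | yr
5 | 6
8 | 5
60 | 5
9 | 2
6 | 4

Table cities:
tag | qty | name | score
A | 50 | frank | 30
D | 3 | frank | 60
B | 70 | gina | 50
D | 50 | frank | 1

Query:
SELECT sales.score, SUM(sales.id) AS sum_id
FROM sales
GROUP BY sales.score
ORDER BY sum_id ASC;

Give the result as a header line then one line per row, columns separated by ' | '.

After GROUP BY (5 rows):
sales.score | sum_id
7 | 2
5 | 50
1 | 7
2 | 10
9 | 80
After ORDER BY (5 rows):
sales.score | sum_id
7 | 2
1 | 7
2 | 10
5 | 50
9 | 80

== RESULT ==
sales.score | sum_id
7 | 2
1 | 7
2 | 10
5 | 50
9 | 80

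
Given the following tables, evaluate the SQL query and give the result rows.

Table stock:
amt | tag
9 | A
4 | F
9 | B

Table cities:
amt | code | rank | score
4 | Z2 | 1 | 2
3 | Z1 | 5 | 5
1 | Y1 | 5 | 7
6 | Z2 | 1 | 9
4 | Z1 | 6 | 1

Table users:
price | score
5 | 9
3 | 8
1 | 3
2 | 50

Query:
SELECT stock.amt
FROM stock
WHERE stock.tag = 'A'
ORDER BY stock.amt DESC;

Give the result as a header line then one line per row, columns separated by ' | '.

== RESULT ==
stock.amt
9

Derivation:
After WHERE (1 rows):
stock.amt | stock.tag
9 | A
After SELECT (1 rows):
stock.amt
9
After ORDER BY (1 rows):
stock.amt
9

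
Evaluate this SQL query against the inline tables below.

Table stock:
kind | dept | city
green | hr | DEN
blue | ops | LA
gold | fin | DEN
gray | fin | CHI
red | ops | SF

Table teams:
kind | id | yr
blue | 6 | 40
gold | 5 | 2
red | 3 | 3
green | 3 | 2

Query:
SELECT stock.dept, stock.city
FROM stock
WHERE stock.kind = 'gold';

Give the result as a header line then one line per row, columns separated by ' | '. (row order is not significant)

After WHERE (1 rows):
stock.kind | stock.dept | stock.city
gold | fin | DEN
After SELECT (1 rows):
stock.dept | stock.city
fin | DEN

== RESULT ==
stock.dept | stock.city
fin | DEN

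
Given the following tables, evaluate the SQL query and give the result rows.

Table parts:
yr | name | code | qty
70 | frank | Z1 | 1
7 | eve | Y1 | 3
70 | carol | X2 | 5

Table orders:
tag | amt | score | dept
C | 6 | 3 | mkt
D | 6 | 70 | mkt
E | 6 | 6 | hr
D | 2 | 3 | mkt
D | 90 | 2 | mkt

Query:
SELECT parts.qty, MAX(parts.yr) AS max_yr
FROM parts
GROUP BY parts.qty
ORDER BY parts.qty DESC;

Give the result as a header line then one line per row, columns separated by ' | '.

== RESULT ==
parts.qty | max_yr
5 | 70
3 | 7
1 | 70

Derivation:
After GROUP BY (3 rows):
parts.qty | max_yr
1 | 70
3 | 7
5 | 70
After ORDER BY (3 rows):
parts.qty | max_yr
5 | 70
3 | 7
1 | 70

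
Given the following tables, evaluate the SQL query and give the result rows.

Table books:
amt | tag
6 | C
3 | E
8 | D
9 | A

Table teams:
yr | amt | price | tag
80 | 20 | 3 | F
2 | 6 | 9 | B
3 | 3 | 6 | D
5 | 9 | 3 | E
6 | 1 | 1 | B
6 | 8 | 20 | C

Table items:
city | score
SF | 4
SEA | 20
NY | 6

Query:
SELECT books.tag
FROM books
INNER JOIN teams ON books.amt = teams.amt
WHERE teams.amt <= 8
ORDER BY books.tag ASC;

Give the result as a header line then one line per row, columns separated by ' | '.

== RESULT ==
books.tag
C
D
E

Derivation:
After JOIN teams (4 rows):
books.amt | books.tag | teams.yr | teams.amt | teams.price | teams.tag
6 | C | 2 | 6 | 9 | B
3 | E | 3 | 3 | 6 | D
8 | D | 6 | 8 | 20 | C
9 | A | 5 | 9 | 3 | E
After WHERE (3 rows):
books.amt | books.tag | teams.yr | teams.amt | teams.price | teams.tag
6 | C | 2 | 6 | 9 | B
3 | E | 3 | 3 | 6 | D
8 | D | 6 | 8 | 20 | C
After SELECT (3 rows):
books.tag
C
E
D
After ORDER BY (3 rows):
books.tag
C
D
E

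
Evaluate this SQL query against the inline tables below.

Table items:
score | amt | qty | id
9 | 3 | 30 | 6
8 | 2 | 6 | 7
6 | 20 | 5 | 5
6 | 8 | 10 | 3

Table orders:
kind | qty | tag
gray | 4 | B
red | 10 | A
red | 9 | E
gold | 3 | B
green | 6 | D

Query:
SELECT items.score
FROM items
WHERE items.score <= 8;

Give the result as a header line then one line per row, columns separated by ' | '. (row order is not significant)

== RESULT ==
items.score
8
6
6

Derivation:
After WHERE (3 rows):
items.score | items.amt | items.qty | items.id
8 | 2 | 6 | 7
6 | 20 | 5 | 5
6 | 8 | 10 | 3
After SELECT (3 rows):
items.score
8
6
6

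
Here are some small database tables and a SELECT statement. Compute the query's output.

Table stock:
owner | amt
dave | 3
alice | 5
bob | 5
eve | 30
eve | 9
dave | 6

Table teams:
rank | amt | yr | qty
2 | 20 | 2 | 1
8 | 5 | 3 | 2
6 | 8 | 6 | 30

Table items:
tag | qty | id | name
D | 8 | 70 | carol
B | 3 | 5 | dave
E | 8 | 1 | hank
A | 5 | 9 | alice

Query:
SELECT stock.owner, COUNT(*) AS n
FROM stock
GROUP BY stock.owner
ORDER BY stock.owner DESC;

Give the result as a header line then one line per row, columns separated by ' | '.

After GROUP BY (4 rows):
stock.owner | n
dave | 2
alice | 1
bob | 1
eve | 2
After ORDER BY (4 rows):
stock.owner | n
eve | 2
dave | 2
bob | 1
alice | 1

== RESULT ==
stock.owner | n
eve | 2
dave | 2
bob | 1
alice | 1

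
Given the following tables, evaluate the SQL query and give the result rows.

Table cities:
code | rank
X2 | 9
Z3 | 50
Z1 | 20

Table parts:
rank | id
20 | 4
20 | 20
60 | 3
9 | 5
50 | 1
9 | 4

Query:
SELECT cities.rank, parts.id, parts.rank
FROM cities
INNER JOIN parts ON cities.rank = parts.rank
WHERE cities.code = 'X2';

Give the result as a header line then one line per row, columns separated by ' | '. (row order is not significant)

== RESULT ==
cities.rank | parts.id | parts.rank
9 | 5 | 9
9 | 4 | 9

Derivation:
After JOIN parts (5 rows):
cities.code | cities.rank | parts.rank | parts.id
X2 | 9 | 9 | 5
X2 | 9 | 9 | 4
Z3 | 50 | 50 | 1
Z1 | 20 | 20 | 4
Z1 | 20 | 20 | 20
After WHERE (2 rows):
cities.code | cities.rank | parts.rank | parts.id
X2 | 9 | 9 | 5
X2 | 9 | 9 | 4
After SELECT (2 rows):
cities.rank | parts.id | parts.rank
9 | 5 | 9
9 | 4 | 9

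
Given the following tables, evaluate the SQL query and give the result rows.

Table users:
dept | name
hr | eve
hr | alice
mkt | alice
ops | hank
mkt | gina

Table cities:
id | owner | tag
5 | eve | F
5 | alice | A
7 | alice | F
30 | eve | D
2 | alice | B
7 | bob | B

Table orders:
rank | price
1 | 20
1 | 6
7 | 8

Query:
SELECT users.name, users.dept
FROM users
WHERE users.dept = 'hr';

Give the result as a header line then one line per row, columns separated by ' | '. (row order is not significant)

== RESULT ==
users.name | users.dept
eve | hr
alice | hr

Derivation:
After WHERE (2 rows):
users.dept | users.name
hr | eve
hr | alice
After SELECT (2 rows):
users.name | users.dept
eve | hr
alice | hr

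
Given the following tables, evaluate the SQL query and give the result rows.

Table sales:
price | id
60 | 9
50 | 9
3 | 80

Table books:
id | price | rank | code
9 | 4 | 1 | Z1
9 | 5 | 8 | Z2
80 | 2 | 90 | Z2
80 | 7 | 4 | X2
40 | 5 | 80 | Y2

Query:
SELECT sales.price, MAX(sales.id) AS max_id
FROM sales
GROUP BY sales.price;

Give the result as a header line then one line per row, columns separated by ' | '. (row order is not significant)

After GROUP BY (3 rows):
sales.price | max_id
60 | 9
50 | 9
3 | 80

== RESULT ==
sales.price | max_id
60 | 9
50 | 9
3 | 80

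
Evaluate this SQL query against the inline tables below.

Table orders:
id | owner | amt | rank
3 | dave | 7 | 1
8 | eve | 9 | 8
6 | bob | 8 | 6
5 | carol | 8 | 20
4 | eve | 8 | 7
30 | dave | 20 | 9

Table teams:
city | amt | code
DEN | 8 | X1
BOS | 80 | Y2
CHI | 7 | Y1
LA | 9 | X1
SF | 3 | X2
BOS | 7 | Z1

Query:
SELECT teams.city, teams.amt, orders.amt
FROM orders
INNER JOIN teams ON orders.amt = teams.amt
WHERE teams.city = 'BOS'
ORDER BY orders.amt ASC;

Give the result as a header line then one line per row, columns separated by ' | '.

After JOIN teams (6 rows):
orders.id | orders.owner | orders.amt | orders.rank | teams.city | teams.amt | teams.code
3 | dave | 7 | 1 | CHI | 7 | Y1
3 | dave | 7 | 1 | BOS | 7 | Z1
8 | eve | 9 | 8 | LA | 9 | X1
6 | bob | 8 | 6 | DEN | 8 | X1
5 | carol | 8 | 20 | DEN | 8 | X1
4 | eve | 8 | 7 | DEN | 8 | X1
After WHERE (1 rows):
orders.id | orders.owner | orders.amt | orders.rank | teams.city | teams.amt | teams.code
3 | dave | 7 | 1 | BOS | 7 | Z1
After SELECT (1 rows):
teams.city | teams.amt | orders.amt
BOS | 7 | 7
After ORDER BY (1 rows):
teams.city | teams.amt | orders.amt
BOS | 7 | 7

== RESULT ==
teams.city | teams.amt | orders.amt
BOS | 7 | 7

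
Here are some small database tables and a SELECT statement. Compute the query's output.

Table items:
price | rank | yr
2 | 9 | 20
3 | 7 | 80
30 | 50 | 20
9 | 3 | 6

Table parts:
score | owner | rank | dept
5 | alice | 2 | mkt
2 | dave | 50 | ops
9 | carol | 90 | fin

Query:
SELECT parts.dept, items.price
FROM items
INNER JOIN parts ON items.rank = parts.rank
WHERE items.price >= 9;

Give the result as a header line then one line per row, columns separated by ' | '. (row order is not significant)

After JOIN parts (1 rows):
items.price | items.rank | items.yr | parts.score | parts.owner | parts.rank | parts.dept
30 | 50 | 20 | 2 | dave | 50 | ops
After WHERE (1 rows):
items.price | items.rank | items.yr | parts.score | parts.owner | parts.rank | parts.dept
30 | 50 | 20 | 2 | dave | 50 | ops
After SELECT (1 rows):
parts.dept | items.price
ops | 30

== RESULT ==
parts.dept | items.price
ops | 30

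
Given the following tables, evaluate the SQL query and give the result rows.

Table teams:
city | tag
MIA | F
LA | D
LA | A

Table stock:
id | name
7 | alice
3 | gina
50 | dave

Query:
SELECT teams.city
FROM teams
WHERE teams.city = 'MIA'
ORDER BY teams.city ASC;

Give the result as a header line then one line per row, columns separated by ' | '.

== RESULT ==
teams.city
MIA

Derivation:
After WHERE (1 rows):
teams.city | teams.tag
MIA | F
After SELECT (1 rows):
teams.city
MIA
After ORDER BY (1 rows):
teams.city
MIA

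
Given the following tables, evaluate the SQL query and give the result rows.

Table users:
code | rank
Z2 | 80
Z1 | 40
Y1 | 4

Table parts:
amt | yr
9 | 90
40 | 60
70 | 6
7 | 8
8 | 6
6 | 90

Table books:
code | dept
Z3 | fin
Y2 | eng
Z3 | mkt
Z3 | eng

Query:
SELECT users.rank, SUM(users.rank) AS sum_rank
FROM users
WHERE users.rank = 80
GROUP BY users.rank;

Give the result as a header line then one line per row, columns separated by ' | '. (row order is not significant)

== RESULT ==
users.rank | sum_rank
80 | 80

Derivation:
After WHERE (1 rows):
users.code | users.rank
Z2 | 80
After GROUP BY (1 rows):
users.rank | sum_rank
80 | 80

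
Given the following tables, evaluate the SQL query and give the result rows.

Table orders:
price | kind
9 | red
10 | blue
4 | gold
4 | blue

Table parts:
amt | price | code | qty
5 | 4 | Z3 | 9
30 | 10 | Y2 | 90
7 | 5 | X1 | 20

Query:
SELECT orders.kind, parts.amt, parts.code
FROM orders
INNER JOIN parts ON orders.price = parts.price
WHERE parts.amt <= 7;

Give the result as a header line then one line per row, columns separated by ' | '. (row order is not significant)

After JOIN parts (3 rows):
orders.price | orders.kind | parts.amt | parts.price | parts.code | parts.qty
10 | blue | 30 | 10 | Y2 | 90
4 | gold | 5 | 4 | Z3 | 9
4 | blue | 5 | 4 | Z3 | 9
After WHERE (2 rows):
orders.price | orders.kind | parts.amt | parts.price | parts.code | parts.qty
4 | gold | 5 | 4 | Z3 | 9
4 | blue | 5 | 4 | Z3 | 9
After SELECT (2 rows):
orders.kind | parts.amt | parts.code
gold | 5 | Z3
blue | 5 | Z3

== RESULT ==
orders.kind | parts.amt | parts.code
gold | 5 | Z3
blue | 5 | Z3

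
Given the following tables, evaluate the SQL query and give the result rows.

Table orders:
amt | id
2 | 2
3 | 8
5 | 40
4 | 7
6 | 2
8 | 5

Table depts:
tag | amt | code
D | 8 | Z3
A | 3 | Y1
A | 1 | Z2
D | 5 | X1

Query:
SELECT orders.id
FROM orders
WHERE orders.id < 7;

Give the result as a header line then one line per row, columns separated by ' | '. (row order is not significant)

After WHERE (3 rows):
orders.amt | orders.id
2 | 2
6 | 2
8 | 5
After SELECT (3 rows):
orders.id
2
2
5

== RESULT ==
orders.id
2
2
5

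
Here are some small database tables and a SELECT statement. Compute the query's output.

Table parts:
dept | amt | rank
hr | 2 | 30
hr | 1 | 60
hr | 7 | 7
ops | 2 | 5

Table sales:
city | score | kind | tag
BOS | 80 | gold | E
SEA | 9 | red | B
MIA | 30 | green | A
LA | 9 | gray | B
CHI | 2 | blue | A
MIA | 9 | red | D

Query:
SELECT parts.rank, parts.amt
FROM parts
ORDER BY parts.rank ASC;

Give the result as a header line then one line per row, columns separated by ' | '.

== RESULT ==
parts.rank | parts.amt
5 | 2
7 | 7
30 | 2
60 | 1

Derivation:
After SELECT (4 rows):
parts.rank | parts.amt
30 | 2
60 | 1
7 | 7
5 | 2
After ORDER BY (4 rows):
parts.rank | parts.amt
5 | 2
7 | 7
30 | 2
60 | 1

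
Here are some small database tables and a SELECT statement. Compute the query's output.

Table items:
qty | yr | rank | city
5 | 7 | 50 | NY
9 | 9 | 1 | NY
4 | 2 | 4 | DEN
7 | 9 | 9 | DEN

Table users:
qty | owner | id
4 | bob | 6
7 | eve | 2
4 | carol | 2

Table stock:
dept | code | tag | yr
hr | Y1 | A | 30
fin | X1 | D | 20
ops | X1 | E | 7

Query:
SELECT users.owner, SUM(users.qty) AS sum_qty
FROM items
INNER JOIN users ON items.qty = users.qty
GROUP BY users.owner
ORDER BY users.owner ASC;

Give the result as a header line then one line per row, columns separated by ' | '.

== RESULT ==
users.owner | sum_qty
bob | 4
carol | 4
eve | 7

Derivation:
After JOIN users (3 rows):
items.qty | items.yr | items.rank | items.city | users.qty | users.owner | users.id
4 | 2 | 4 | DEN | 4 | bob | 6
4 | 2 | 4 | DEN | 4 | carol | 2
7 | 9 | 9 | DEN | 7 | eve | 2
After GROUP BY (3 rows):
users.owner | sum_qty
bob | 4
carol | 4
eve | 7
After ORDER BY (3 rows):
users.owner | sum_qty
bob | 4
carol | 4
eve | 7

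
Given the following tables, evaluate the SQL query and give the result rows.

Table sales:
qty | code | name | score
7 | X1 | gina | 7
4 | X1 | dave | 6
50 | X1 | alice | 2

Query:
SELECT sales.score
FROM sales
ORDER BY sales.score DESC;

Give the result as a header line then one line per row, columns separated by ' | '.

After SELECT (3 rows):
sales.score
7
6
2
After ORDER BY (3 rows):
sales.score
7
6
2

== RESULT ==
sales.score
7
6
2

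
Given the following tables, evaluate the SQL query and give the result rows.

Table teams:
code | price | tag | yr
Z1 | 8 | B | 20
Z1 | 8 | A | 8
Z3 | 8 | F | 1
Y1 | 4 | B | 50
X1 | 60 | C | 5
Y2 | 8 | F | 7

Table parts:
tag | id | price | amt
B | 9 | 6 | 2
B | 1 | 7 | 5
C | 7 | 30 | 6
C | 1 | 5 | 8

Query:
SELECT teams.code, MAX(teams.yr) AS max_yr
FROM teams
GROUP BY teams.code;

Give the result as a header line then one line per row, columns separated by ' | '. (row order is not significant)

After GROUP BY (5 rows):
teams.code | max_yr
Z1 | 20
Z3 | 1
Y1 | 50
X1 | 5
Y2 | 7

== RESULT ==
teams.code | max_yr
Z1 | 20
Z3 | 1
Y1 | 50
X1 | 5
Y2 | 7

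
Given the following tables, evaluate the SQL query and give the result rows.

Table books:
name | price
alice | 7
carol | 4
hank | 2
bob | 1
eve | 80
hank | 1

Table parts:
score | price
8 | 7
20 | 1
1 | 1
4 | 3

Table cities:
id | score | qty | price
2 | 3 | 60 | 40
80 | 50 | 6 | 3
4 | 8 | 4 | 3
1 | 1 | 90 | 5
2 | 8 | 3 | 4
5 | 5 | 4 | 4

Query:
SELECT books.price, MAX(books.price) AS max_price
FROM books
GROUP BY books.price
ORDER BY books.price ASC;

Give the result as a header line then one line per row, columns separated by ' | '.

== RESULT ==
books.price | max_price
1 | 1
2 | 2
4 | 4
7 | 7
80 | 80

Derivation:
After GROUP BY (5 rows):
books.price | max_price
7 | 7
4 | 4
2 | 2
1 | 1
80 | 80
After ORDER BY (5 rows):
books.price | max_price
1 | 1
2 | 2
4 | 4
7 | 7
80 | 80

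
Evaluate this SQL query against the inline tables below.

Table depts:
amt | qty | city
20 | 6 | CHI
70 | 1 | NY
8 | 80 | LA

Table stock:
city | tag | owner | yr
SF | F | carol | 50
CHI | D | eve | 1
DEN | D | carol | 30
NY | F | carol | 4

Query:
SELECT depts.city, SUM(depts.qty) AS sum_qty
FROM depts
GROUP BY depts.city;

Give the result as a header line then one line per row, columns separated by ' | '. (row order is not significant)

After GROUP BY (3 rows):
depts.city | sum_qty
CHI | 6
NY | 1
LA | 80

== RESULT ==
depts.city | sum_qty
CHI | 6
NY | 1
LA | 80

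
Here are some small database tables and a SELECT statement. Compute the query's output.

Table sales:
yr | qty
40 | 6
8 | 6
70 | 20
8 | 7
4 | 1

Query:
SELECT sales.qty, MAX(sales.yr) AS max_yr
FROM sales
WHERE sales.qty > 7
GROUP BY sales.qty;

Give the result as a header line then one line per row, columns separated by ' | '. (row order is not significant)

After WHERE (1 rows):
sales.yr | sales.qty
70 | 20
After GROUP BY (1 rows):
sales.qty | max_yr
20 | 70

== RESULT ==
sales.qty | max_yr
20 | 70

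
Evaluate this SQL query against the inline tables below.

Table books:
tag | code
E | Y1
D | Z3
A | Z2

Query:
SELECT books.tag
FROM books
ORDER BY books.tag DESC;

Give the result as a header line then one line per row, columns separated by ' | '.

== RESULT ==
books.tag
E
D
A

Derivation:
After SELECT (3 rows):
books.tag
E
D
A
After ORDER BY (3 rows):
books.tag
E
D
A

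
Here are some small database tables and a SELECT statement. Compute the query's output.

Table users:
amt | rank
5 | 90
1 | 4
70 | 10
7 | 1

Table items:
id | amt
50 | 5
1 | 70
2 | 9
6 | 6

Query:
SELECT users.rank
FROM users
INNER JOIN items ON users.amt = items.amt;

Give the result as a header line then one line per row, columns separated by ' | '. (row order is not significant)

After JOIN items (2 rows):
users.amt | users.rank | items.id | items.amt
5 | 90 | 50 | 5
70 | 10 | 1 | 70
After SELECT (2 rows):
users.rank
90
10

== RESULT ==
users.rank
90
10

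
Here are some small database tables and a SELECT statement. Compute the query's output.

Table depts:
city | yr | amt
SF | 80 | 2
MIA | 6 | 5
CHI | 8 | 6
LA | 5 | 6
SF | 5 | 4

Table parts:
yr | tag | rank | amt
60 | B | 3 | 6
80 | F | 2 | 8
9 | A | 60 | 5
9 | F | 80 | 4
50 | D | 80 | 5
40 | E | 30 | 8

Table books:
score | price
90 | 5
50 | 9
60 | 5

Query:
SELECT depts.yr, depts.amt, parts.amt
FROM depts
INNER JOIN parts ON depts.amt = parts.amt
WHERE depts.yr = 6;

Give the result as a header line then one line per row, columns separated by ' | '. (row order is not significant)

After JOIN parts (5 rows):
depts.city | depts.yr | depts.amt | parts.yr | parts.tag | parts.rank | parts.amt
MIA | 6 | 5 | 9 | A | 60 | 5
MIA | 6 | 5 | 50 | D | 80 | 5
CHI | 8 | 6 | 60 | B | 3 | 6
LA | 5 | 6 | 60 | B | 3 | 6
SF | 5 | 4 | 9 | F | 80 | 4
After WHERE (2 rows):
depts.city | depts.yr | depts.amt | parts.yr | parts.tag | parts.rank | parts.amt
MIA | 6 | 5 | 9 | A | 60 | 5
MIA | 6 | 5 | 50 | D | 80 | 5
After SELECT (2 rows):
depts.yr | depts.amt | parts.amt
6 | 5 | 5
6 | 5 | 5

== RESULT ==
depts.yr | depts.amt | parts.amt
6 | 5 | 5
6 | 5 | 5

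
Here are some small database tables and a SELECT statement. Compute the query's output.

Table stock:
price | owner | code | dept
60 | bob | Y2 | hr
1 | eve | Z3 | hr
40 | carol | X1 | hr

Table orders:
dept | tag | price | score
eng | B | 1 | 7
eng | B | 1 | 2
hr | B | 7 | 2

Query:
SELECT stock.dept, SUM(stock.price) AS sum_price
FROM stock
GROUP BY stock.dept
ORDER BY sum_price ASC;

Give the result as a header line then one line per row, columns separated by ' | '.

After GROUP BY (1 rows):
stock.dept | sum_price
hr | 101
After ORDER BY (1 rows):
stock.dept | sum_price
hr | 101

== RESULT ==
stock.dept | sum_price
hr | 101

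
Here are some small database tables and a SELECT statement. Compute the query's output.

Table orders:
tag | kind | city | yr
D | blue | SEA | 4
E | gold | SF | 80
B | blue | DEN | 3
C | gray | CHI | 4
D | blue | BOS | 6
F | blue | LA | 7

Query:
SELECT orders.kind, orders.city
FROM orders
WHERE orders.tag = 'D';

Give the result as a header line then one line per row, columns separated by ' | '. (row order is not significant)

== RESULT ==
orders.kind | orders.city
blue | SEA
blue | BOS

Derivation:
After WHERE (2 rows):
orders.tag | orders.kind | orders.city | orders.yr
D | blue | SEA | 4
D | blue | BOS | 6
After SELECT (2 rows):
orders.kind | orders.city
blue | SEA
blue | BOS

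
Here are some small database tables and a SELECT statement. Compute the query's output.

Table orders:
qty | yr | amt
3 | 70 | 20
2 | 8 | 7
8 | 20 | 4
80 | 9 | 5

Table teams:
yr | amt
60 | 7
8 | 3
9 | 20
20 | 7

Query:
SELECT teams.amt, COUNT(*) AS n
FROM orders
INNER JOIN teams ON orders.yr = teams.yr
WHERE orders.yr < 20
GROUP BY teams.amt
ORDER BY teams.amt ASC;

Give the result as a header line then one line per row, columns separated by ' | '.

== RESULT ==
teams.amt | n
3 | 1
20 | 1

Derivation:
After JOIN teams (3 rows):
orders.qty | orders.yr | orders.amt | teams.yr | teams.amt
2 | 8 | 7 | 8 | 3
8 | 20 | 4 | 20 | 7
80 | 9 | 5 | 9 | 20
After WHERE (2 rows):
orders.qty | orders.yr | orders.amt | teams.yr | teams.amt
2 | 8 | 7 | 8 | 3
80 | 9 | 5 | 9 | 20
After GROUP BY (2 rows):
teams.amt | n
3 | 1
20 | 1
After ORDER BY (2 rows):
teams.amt | n
3 | 1
20 | 1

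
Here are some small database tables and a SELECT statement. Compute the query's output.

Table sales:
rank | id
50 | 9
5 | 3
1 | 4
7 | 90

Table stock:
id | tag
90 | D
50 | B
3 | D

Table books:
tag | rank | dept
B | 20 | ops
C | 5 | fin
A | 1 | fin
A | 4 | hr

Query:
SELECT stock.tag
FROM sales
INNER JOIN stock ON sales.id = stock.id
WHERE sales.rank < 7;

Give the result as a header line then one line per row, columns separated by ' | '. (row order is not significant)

After JOIN stock (2 rows):
sales.rank | sales.id | stock.id | stock.tag
5 | 3 | 3 | D
7 | 90 | 90 | D
After WHERE (1 rows):
sales.rank | sales.id | stock.id | stock.tag
5 | 3 | 3 | D
After SELECT (1 rows):
stock.tag
D

== RESULT ==
stock.tag
D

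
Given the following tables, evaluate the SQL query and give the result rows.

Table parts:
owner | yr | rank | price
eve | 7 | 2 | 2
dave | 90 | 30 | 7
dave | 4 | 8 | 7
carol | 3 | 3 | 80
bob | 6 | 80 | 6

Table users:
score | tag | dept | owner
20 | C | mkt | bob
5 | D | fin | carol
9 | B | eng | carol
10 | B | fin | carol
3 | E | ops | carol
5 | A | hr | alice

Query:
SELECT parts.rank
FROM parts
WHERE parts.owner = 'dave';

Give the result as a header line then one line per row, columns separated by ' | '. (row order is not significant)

After WHERE (2 rows):
parts.owner | parts.yr | parts.rank | parts.price
dave | 90 | 30 | 7
dave | 4 | 8 | 7
After SELECT (2 rows):
parts.rank
30
8

== RESULT ==
parts.rank
30
8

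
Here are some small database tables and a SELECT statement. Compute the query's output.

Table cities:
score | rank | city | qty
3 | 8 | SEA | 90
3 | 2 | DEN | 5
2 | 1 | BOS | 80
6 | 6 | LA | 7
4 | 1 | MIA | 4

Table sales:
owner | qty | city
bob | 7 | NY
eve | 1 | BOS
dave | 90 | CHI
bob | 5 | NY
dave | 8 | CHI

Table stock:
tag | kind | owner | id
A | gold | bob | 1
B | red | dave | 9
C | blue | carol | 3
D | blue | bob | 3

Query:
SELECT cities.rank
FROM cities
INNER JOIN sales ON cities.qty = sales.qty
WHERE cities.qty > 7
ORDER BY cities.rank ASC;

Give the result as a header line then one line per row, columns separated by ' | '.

== RESULT ==
cities.rank
8

Derivation:
After JOIN sales (3 rows):
cities.score | cities.rank | cities.city | cities.qty | sales.owner | sales.qty | sales.city
3 | 8 | SEA | 90 | dave | 90 | CHI
3 | 2 | DEN | 5 | bob | 5 | NY
6 | 6 | LA | 7 | bob | 7 | NY
After WHERE (1 rows):
cities.score | cities.rank | cities.city | cities.qty | sales.owner | sales.qty | sales.city
3 | 8 | SEA | 90 | dave | 90 | CHI
After SELECT (1 rows):
cities.rank
8
After ORDER BY (1 rows):
cities.rank
8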